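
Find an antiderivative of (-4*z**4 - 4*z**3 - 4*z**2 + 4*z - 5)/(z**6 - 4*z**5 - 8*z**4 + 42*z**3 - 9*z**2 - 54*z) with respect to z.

5*log(z)/54 + 329*log(z - 3)/96 - 109*log(z - 2)/30 - 13*log(z + 1)/96 + 269*log(z + 3)/1080 + 461/(72*z - 216) + C

Factor the denominator: z*(z - 3)**2*(z - 2)*(z + 1)*(z + 3).
Partial-fraction decomposition: 269/(1080*(z + 3)) - 13/(96*(z + 1)) - 109/(30*(z - 2)) + 329/(96*(z - 3)) - 461/(72*(z - 3)**2) + 5/(54*z).
Integrate each term; A/(z−a) gives A·log|z−a|; A/(z−a)² gives −A/(z−a).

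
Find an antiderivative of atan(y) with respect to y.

Use integration by parts with u = arctan(y), dv = dy.
Then du = 1/(y**2 + 1) dy.

y*atan(y) - log(y**2 + 1)/2 + C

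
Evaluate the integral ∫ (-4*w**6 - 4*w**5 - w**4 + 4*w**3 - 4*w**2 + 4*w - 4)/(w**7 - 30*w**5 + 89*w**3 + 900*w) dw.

-log(w)/225 - 75209*log(w - 5)/23200 + 3889*log(w - 3)/3744 + 2185*log(w + 3)/3744 - 51249*log(w + 5)/23200 - 63*log(w**2 + 4)/754 - 38*atan(w/2)/377 + C

Factor the denominator: w*(w - 5)*(w - 3)*(w + 3)*(w + 5)*(w**2 + 4).
Partial-fraction decomposition: -(63*w + 76)/(377*(w**2 + 4)) - 51249/(23200*(w + 5)) + 2185/(3744*(w + 3)) + 3889/(3744*(w - 3)) - 75209/(23200*(w - 5)) - 1/(225*w).
Integrate each term; A/(w−a) gives A·log|w−a|; the (Bw+D)/(w²+p²) term gives a log and an atan.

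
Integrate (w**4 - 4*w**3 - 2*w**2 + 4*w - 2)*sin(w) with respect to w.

-w**4*cos(w) + 4*w**3*sin(w) + 4*w**3*cos(w) - 12*w**2*sin(w) + 14*w**2*cos(w) - 28*w*sin(w) - 28*w*cos(w) + 28*sin(w) - 26*cos(w) + C

Use integration by parts with u = w**4 - 4*w**3 - 2*w**2 + 4*w - 2, dv = sin(w) dw, so v = -cos(w).
Apply parts 4 times (tabular method): alternate signs, differentiate u down to 0, integrate dv up.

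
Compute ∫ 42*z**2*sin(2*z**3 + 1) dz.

Let u = 2*z**3 + 1, so du = (6*z**2) dz.
Rewriting, the integral becomes 7·∫ sin(u) du = 7·-cos(u).
Substituting back, u = 2*z**3 + 1.

-7*cos(2*z**3 + 1) + C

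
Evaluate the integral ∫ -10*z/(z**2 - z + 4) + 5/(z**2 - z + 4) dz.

Let u = z**2 - z + 4, so du = (2*z - 1) dz.
Rewriting, the integral becomes -5·∫ 1/u du = -5·log(u).
Substituting back, u = z**2 - z + 4.

-5*log(z**2 - z + 4) + C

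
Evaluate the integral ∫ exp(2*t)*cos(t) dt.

exp(2*t)*sin(t)/5 + 2*exp(2*t)*cos(t)/5 + C

Let I denote the integral. Integrate by parts with u = cos(t), dv = exp(2*t) dt, so v = exp(2*t)/2: I = exp(2*t)*cos(t)/2 + (1/2)·∫ exp(2*t)*sin(t) dt.
Apply parts again with u = sin(t), dv = exp(2*t) dt: ∫ exp(2*t)*sin(t) dt = exp(2*t)*sin(t)/2 − (1/2)·I. Substituting back brings back I: I = exp(2*t)*sin(t)/4 + exp(2*t)*cos(t)/2 − (1/4)·I.
Solving for I: (1 + 1/4)·I equals the remaining terms, so I = (4/5)·(exp(2*t)*sin(t)/4 + exp(2*t)*cos(t)/2).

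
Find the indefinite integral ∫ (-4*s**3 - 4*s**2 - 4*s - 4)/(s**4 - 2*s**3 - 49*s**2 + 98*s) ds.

-2*log(s)/49 - 160*log(s - 7)/49 + 2*log(s - 2)/3 - 200*log(s + 7)/147 + C

Factor the denominator: s*(s - 7)*(s - 2)*(s + 7).
Partial-fraction decomposition: -200/(147*(s + 7)) + 2/(3*(s - 2)) - 160/(49*(s - 7)) - 2/(49*s).
Integrate each term: A/(s−a) contributes A·log|s−a|.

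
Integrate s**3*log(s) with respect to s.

s**4*log(s)/4 - s**4/16 + C

Use integration by parts with u = log(s), dv = s**3 ds.
Then du = 1/s ds and v = s**4/4.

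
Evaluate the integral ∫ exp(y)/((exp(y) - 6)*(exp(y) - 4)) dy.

Let u = e^y, du = e^y dy.
The integral becomes ∫ du/((u-6)(u-4)); decompose into partial fractions.

log(exp(y) - 6)/2 - log(exp(y) - 4)/2 + C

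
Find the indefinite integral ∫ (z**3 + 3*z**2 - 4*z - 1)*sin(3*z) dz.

-z**3*cos(3*z)/3 + z**2*sin(3*z)/3 - z**2*cos(3*z) + 2*z*sin(3*z)/3 + 14*z*cos(3*z)/9 - 14*sin(3*z)/27 + 5*cos(3*z)/9 + C

Use integration by parts with u = z**3 + 3*z**2 - 4*z - 1, dv = sin(3*z) dz, so v = -cos(3*z)/3.
Apply parts 3 times (tabular method): alternate signs, differentiate u down to 0, integrate dv up.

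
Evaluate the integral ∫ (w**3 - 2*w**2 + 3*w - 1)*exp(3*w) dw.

(3*w**3 - 9*w**2 + 15*w - 8)*exp(3*w)/9 + C

Use integration by parts with u = w**3 - 2*w**2 + 3*w - 1, dv = exp(3*w) dw, so v = exp(3*w)/3.
Apply parts 3 times (tabular method): alternate signs, differentiate u down to 0, integrate dv up.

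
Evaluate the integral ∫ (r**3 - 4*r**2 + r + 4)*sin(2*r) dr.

-r**3*cos(2*r)/2 + 3*r**2*sin(2*r)/4 + 2*r**2*cos(2*r) - 2*r*sin(2*r) + r*cos(2*r)/4 - sin(2*r)/8 - 3*cos(2*r) + C

Use integration by parts with u = r**3 - 4*r**2 + r + 4, dv = sin(2*r) dr, so v = -cos(2*r)/2.
Apply parts 3 times (tabular method): alternate signs, differentiate u down to 0, integrate dv up.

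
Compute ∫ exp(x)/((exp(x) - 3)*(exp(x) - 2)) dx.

log(exp(x) - 3) - log(exp(x) - 2) + C

Let u = e^x, du = e^x dx.
The integral becomes ∫ du/((u-2)(u-3)); decompose into partial fractions.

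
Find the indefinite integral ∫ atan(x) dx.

x*atan(x) - log(x**2 + 1)/2 + C

Use integration by parts with u = arctan(x), dv = dx.
Then du = 1/(x**2 + 1) dx.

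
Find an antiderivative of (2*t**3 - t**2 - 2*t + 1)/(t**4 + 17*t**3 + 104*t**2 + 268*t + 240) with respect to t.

Factor the denominator: (t + 2)*(t + 4)*(t + 5)*(t + 6).
Partial-fraction decomposition: 455/(8*(t + 6)) - 88/(t + 5) + 135/(4*(t + 4)) - 5/(8*(t + 2)).
Integrate each term: A/(t−a) contributes A·log|t−a|.

-5*log(t + 2)/8 + 135*log(t + 4)/4 - 88*log(t + 5) + 455*log(t + 6)/8 + C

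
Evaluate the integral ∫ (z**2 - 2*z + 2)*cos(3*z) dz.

Use integration by parts with u = z**2 - 2*z + 2, dv = cos(3*z) dz, so v = sin(3*z)/3.
Apply parts 2 times (tabular method): alternate signs, differentiate u down to 0, integrate dv up.

z**2*sin(3*z)/3 - 2*z*sin(3*z)/3 + 2*z*cos(3*z)/9 + 16*sin(3*z)/27 - 2*cos(3*z)/9 + C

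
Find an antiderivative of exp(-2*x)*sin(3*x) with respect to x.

-2*exp(-2*x)*sin(3*x)/13 - 3*exp(-2*x)*cos(3*x)/13 + C

Let I denote the integral. Integrate by parts with u = sin(3*x), dv = exp(-2*x) dx, so v = -exp(-2*x)/2: I = -exp(-2*x)*sin(3*x)/2 + (3/2)·∫ exp(-2*x)*cos(3*x) dx.
Apply parts again with u = cos(3*x), dv = exp(-2*x) dx: ∫ exp(-2*x)*cos(3*x) dx = -exp(-2*x)*cos(3*x)/2 − (3/2)·I. Substituting back brings back I: I = -exp(-2*x)*sin(3*x)/2 - 3*exp(-2*x)*cos(3*x)/4 − (9/4)·I.
Solving for I: (1 + 9/4)·I equals the remaining terms, so I = (4/13)·(-exp(-2*x)*sin(3*x)/2 - 3*exp(-2*x)*cos(3*x)/4).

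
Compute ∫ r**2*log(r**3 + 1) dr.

Let u = r**3 + 1, so du = (3*r**2) dr.
The integral becomes (1/3)·∫ log(u) du; integrate by parts with u′=log(u), dv′=du.

r**3*log(r**3 + 1)/3 - r**3/3 + log(r**3 + 1)/3 + C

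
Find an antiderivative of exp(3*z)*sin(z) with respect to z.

Let I denote the integral. Integrate by parts with u = sin(z), dv = exp(3*z) dz, so v = exp(3*z)/3: I = exp(3*z)*sin(z)/3 − (1/3)·∫ exp(3*z)*cos(z) dz.
Apply parts again with u = cos(z), dv = exp(3*z) dz: ∫ exp(3*z)*cos(z) dz = exp(3*z)*cos(z)/3 + (1/3)·I. Substituting back brings back I: I = exp(3*z)*sin(z)/3 - exp(3*z)*cos(z)/9 − (1/9)·I.
Solving for I: (1 + 1/9)·I equals the remaining terms, so I = (9/10)·(exp(3*z)*sin(z)/3 - exp(3*z)*cos(z)/9).

3*exp(3*z)*sin(z)/10 - exp(3*z)*cos(z)/10 + C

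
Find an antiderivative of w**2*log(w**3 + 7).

w**3*log(w**3 + 7)/3 - w**3/3 + 7*log(w**3 + 7)/3 + C

Let u = w**3 + 7, so du = (3*w**2) dw.
The integral becomes (1/3)·∫ log(u) du; integrate by parts with u′=log(u), dv′=du.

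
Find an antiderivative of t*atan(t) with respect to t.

Use integration by parts with u = arctan(t), dv = t dt.
Then du = 1/(t**2 + 1) dt.

t**2*atan(t)/2 - t/2 + atan(t)/2 + C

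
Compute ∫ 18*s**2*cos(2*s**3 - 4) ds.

Let u = 2*s**3 - 4, so du = (6*s**2) ds.
Rewriting, the integral becomes 3·∫ cos(u) du = 3·sin(u).
Substituting back, u = 2*s**3 - 4.

3*sin(2*s**3 - 4) + C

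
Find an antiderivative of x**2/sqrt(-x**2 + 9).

Substitute x = 3·sin(θ), so dx = 3·cos(θ) dθ and the radical becomes sqrt(-x**2 + 9) = 3·cos(θ) by the Pythagorean identity.
Integrate the resulting trig expression in θ, then back-substitute θ = asin(x/3), sin(θ) = x/3, cos(θ) = sqrt(-x**2 + 9)/3 (absorbing any constant into C).

-x*sqrt(-x**2 + 9)/2 + 9*asin(x/3)/2 + C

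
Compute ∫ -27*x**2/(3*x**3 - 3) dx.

-3*log(3*x**3 - 3) + C

Let u = 3*x**3 - 3, so du = (9*x**2) dx.
Rewriting, the integral becomes -3·∫ 1/u du = -3·log(u).
Substituting back, u = 3*x**3 - 3.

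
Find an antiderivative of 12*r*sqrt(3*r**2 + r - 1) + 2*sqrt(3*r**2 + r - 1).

Let u = 3*r**2 + r - 1, so du = (6*r + 1) dr.
Rewriting, the integral becomes 2·∫ √u du = 2·(2/3)u^(3/2).
Substituting back, u = 3*r**2 + r - 1.

4*(3*r**2 + r - 1)**(3/2)/3 + C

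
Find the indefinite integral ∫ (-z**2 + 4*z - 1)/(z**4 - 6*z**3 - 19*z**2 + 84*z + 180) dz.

Factor the denominator: (z - 6)*(z - 5)*(z + 2)*(z + 3).
Partial-fraction decomposition: 11/(36*(z + 3)) - 13/(56*(z + 2)) + 3/(28*(z - 5)) - 13/(72*(z - 6)).
Integrate each term: A/(z−a) contributes A·log|z−a|.

-13*log(z - 6)/72 + 3*log(z - 5)/28 - 13*log(z + 2)/56 + 11*log(z + 3)/36 + C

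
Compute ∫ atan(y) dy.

y*atan(y) - log(y**2 + 1)/2 + C

Use integration by parts with u = arctan(y), dv = dy.
Then du = 1/(y**2 + 1) dy.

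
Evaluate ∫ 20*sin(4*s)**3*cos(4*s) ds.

5*sin(4*s)**4/4 + C

Let u = sin(4*s), so du = (4*cos(4*s)) ds.
Rewriting, the integral becomes 5·∫ u^3 du = 5·u^4/4.
Substituting back, u = sin(4*s).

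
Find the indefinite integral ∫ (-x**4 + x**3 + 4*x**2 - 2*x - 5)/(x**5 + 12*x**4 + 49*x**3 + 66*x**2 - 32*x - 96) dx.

Factor the denominator: (x - 1)*(x + 2)*(x + 3)*(x + 4)**2.
Partial-fraction decomposition: 1601/(100*(x + 4)) + 253/(10*(x + 4)**2) - 71/(4*(x + 3)) + 3/(4*(x + 2)) - 1/(100*(x - 1)).
Integrate each term; A/(x−a) gives A·log|x−a|; A/(x−a)² gives −A/(x−a).

-log(x - 1)/100 + 3*log(x + 2)/4 - 71*log(x + 3)/4 + 1601*log(x + 4)/100 - 253/(10*x + 40) + C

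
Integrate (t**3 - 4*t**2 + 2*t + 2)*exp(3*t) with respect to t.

Use integration by parts with u = t**3 - 4*t**2 + 2*t + 2, dv = exp(3*t) dt, so v = exp(3*t)/3.
Apply parts 3 times (tabular method): alternate signs, differentiate u down to 0, integrate dv up.

(9*t**3 - 45*t**2 + 48*t + 2)*exp(3*t)/27 + C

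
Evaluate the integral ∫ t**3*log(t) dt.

t**4*log(t)/4 - t**4/16 + C

Use integration by parts with u = log(t), dv = t**3 dt.
Then du = 1/t dt and v = t**4/4.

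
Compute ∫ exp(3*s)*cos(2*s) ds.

2*exp(3*s)*sin(2*s)/13 + 3*exp(3*s)*cos(2*s)/13 + C

Let I denote the integral. Integrate by parts with u = cos(2*s), dv = exp(3*s) ds, so v = exp(3*s)/3: I = exp(3*s)*cos(2*s)/3 + (2/3)·∫ exp(3*s)*sin(2*s) ds.
Apply parts again with u = sin(2*s), dv = exp(3*s) ds: ∫ exp(3*s)*sin(2*s) ds = exp(3*s)*sin(2*s)/3 − (2/3)·I. Substituting back brings back I: I = 2*exp(3*s)*sin(2*s)/9 + exp(3*s)*cos(2*s)/3 − (4/9)·I.
Solving for I: (1 + 4/9)·I equals the remaining terms, so I = (9/13)·(2*exp(3*s)*sin(2*s)/9 + exp(3*s)*cos(2*s)/3).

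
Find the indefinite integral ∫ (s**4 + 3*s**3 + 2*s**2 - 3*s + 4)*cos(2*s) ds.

s**4*sin(2*s)/2 + 3*s**3*sin(2*s)/2 + s**3*cos(2*s) - s**2*sin(2*s)/2 + 9*s**2*cos(2*s)/4 - 15*s*sin(2*s)/4 - s*cos(2*s)/2 + 9*sin(2*s)/4 - 15*cos(2*s)/8 + C

Use integration by parts with u = s**4 + 3*s**3 + 2*s**2 - 3*s + 4, dv = cos(2*s) ds, so v = sin(2*s)/2.
Apply parts 4 times (tabular method): alternate signs, differentiate u down to 0, integrate dv up.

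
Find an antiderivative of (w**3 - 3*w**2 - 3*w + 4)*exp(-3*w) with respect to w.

Use integration by parts with u = w**3 - 3*w**2 - 3*w + 4, dv = exp(-3*w) dw, so v = -exp(-3*w)/3.
Apply parts 3 times (tabular method): alternate signs, differentiate u down to 0, integrate dv up.

(-9*w**3 + 18*w**2 + 39*w - 23)*exp(-3*w)/27 + C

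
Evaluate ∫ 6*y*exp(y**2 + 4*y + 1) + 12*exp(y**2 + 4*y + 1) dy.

3*exp(y**2 + 4*y + 1) + C

Let u = y**2 + 4*y + 1, so du = (2*y + 4) dy.
Rewriting, the integral becomes 3·∫ e^u du = 3·e^u.
Substituting back, u = y**2 + 4*y + 1.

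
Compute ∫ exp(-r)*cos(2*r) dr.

2*exp(-r)*sin(2*r)/5 - exp(-r)*cos(2*r)/5 + C

Let I denote the integral. Integrate by parts with u = cos(2*r), dv = exp(-r) dr, so v = -exp(-r): I = -exp(-r)*cos(2*r) − 2·∫ exp(-r)*sin(2*r) dr.
Apply parts again with u = sin(2*r), dv = exp(-r) dr: ∫ exp(-r)*sin(2*r) dr = -exp(-r)*sin(2*r) + 2·I. Substituting back brings back I: I = 2*exp(-r)*sin(2*r) - exp(-r)*cos(2*r) − 4·I.
Solving for I: (1 + 4)·I equals the remaining terms, so I = (1/5)·(2*exp(-r)*sin(2*r) - exp(-r)*cos(2*r)).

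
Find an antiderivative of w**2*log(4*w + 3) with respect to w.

w**3*log(4*w + 3)/3 - w**3/9 + w**2/8 - 3*w/16 + 9*log(4*w + 3)/64 + C

Use integration by parts with u = log(4*w + 3), dv = w**2 dw.
Then du = 4/(4*w + 3) dw and v = w**3/3.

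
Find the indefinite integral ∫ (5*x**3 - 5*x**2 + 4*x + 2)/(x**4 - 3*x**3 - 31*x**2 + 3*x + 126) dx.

3*log(x - 7) - 6*log(x - 2)/25 + 56*log(x + 3)/25 + 19/(5*x + 15) + C

Factor the denominator: (x - 7)*(x - 2)*(x + 3)**2.
Partial-fraction decomposition: 56/(25*(x + 3)) - 19/(5*(x + 3)**2) - 6/(25*(x - 2)) + 3/(x - 7).
Integrate each term; A/(x−a) gives A·log|x−a|; A/(x−a)² gives −A/(x−a).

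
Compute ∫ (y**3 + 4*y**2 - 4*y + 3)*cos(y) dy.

Use integration by parts with u = y**3 + 4*y**2 - 4*y + 3, dv = cos(y) dy, so v = sin(y).
Apply parts 3 times (tabular method): alternate signs, differentiate u down to 0, integrate dv up.

y**3*sin(y) + 4*y**2*sin(y) + 3*y**2*cos(y) - 10*y*sin(y) + 8*y*cos(y) - 5*sin(y) - 10*cos(y) + C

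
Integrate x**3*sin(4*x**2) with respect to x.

Let u = x², du = 2x dx; rewrite as (1/2)∫ u^1·sin(4u) du.
Now integrate by parts 1 time.

-x**2*cos(4*x**2)/8 + sin(4*x**2)/32 + C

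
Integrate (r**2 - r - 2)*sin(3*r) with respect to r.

Use integration by parts with u = r**2 - r - 2, dv = sin(3*r) dr, so v = -cos(3*r)/3.
Apply parts 2 times (tabular method): alternate signs, differentiate u down to 0, integrate dv up.

-r**2*cos(3*r)/3 + 2*r*sin(3*r)/9 + r*cos(3*r)/3 - sin(3*r)/9 + 20*cos(3*r)/27 + C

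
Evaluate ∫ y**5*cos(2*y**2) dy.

y**4*sin(2*y**2)/4 + y**2*cos(2*y**2)/4 - sin(2*y**2)/8 + C

Let u = y², du = 2y dy; rewrite as (1/2)∫ u^2·cos(2u) du.
Now integrate by parts 2 times.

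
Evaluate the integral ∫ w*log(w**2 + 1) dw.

w**2*log(w**2 + 1)/2 - w**2/2 + log(w**2 + 1)/2 + C

Let u = w**2 + 1, so du = (2*w) dw.
The integral becomes (1/2)·∫ log(u) du; integrate by parts with u′=log(u), dv′=du.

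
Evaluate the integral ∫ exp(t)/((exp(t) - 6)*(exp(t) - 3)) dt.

log(exp(t) - 6)/3 - log(exp(t) - 3)/3 + C

Let u = e^t, du = e^t dt.
The integral becomes ∫ du/((u-6)(u-3)); decompose into partial fractions.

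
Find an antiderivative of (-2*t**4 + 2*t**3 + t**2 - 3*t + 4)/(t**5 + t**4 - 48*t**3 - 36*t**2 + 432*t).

log(t)/108 - 1069*log(t - 6)/1080 + 104*log(t - 3)/567 + 38*log(t + 4)/35 - 1483*log(t + 6)/648 + C

Factor the denominator: t*(t - 6)*(t - 3)*(t + 4)*(t + 6).
Partial-fraction decomposition: -1483/(648*(t + 6)) + 38/(35*(t + 4)) + 104/(567*(t - 3)) - 1069/(1080*(t - 6)) + 1/(108*t).
Integrate each term: A/(t−a) contributes A·log|t−a|.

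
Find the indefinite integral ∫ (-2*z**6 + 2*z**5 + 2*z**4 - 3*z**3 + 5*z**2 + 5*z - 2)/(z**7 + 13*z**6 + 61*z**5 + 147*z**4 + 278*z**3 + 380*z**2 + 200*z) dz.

-log(z)/100 + log(z + 1)/80 - 8*log(z + 2)/9 - 3684949*log(z + 5)/3027600 + 1741*log(z**2 + 4)/33640 - 867*atan(z/2)/4205 - 35777/(1740*z + 8700) + C

Factor the denominator: z*(z + 1)*(z + 2)*(z + 5)**2*(z**2 + 4).
Partial-fraction decomposition: (1741*z - 6936)/(16820*(z**2 + 4)) - 3684949/(3027600*(z + 5)) + 35777/(1740*(z + 5)**2) - 8/(9*(z + 2)) + 1/(80*(z + 1)) - 1/(100*z).
Integrate each term; A/(z−a) gives A·log|z−a|; the (Bz+D)/(z²+p²) term gives a log and an atan.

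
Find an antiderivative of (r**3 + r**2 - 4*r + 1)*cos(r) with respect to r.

r**3*sin(r) + r**2*sin(r) + 3*r**2*cos(r) - 10*r*sin(r) + 2*r*cos(r) - sin(r) - 10*cos(r) + C

Use integration by parts with u = r**3 + r**2 - 4*r + 1, dv = cos(r) dr, so v = sin(r).
Apply parts 3 times (tabular method): alternate signs, differentiate u down to 0, integrate dv up.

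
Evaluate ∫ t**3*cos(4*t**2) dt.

Let u = t², du = 2t dt; rewrite as (1/2)∫ u^1·cos(4u) du.
Now integrate by parts 1 time.

t**2*sin(4*t**2)/8 + cos(4*t**2)/32 + C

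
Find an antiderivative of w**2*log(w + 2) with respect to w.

Use integration by parts with u = log(w + 2), dv = w**2 dw.
Then du = 1/(w + 2) dw and v = w**3/3.

w**3*log(w + 2)/3 - w**3/9 + w**2/3 - 4*w/3 + 8*log(w + 2)/3 + C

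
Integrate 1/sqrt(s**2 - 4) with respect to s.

Substitute s = 2·sec(θ), so ds = 2·sec(θ)*tan(θ) dθ and the radical becomes sqrt(s**2 - 4) = 2·tan(θ) by the Pythagorean identity.
Integrate the resulting trig expression in θ, then back-substitute sec(θ) = s/2, tan(θ) = sqrt(s**2 - 4)/2 (absorbing any constant into C).

log(s + sqrt(s**2 - 4)) + C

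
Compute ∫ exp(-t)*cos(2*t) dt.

Let I denote the integral. Integrate by parts with u = cos(2*t), dv = exp(-t) dt, so v = -exp(-t): I = -exp(-t)*cos(2*t) − 2·∫ exp(-t)*sin(2*t) dt.
Apply parts again with u = sin(2*t), dv = exp(-t) dt: ∫ exp(-t)*sin(2*t) dt = -exp(-t)*sin(2*t) + 2·I. Substituting back brings back I: I = 2*exp(-t)*sin(2*t) - exp(-t)*cos(2*t) − 4·I.
Solving for I: (1 + 4)·I equals the remaining terms, so I = (1/5)·(2*exp(-t)*sin(2*t) - exp(-t)*cos(2*t)).

2*exp(-t)*sin(2*t)/5 - exp(-t)*cos(2*t)/5 + C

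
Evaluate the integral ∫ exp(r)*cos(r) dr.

exp(r)*sin(r)/2 + exp(r)*cos(r)/2 + C

Let I denote the integral. Integrate by parts with u = cos(r), dv = exp(r) dr, so v = exp(r): I = exp(r)*cos(r) + ∫ exp(r)*sin(r) dr.
Apply parts again with u = sin(r), dv = exp(r) dr: ∫ exp(r)*sin(r) dr = exp(r)*sin(r) − I. Substituting back brings back I: I = exp(r)*sin(r) + exp(r)*cos(r) − I.
Solving for I: (1 + 1)·I equals the remaining terms, so I = (1/2)·(exp(r)*sin(r) + exp(r)*cos(r)).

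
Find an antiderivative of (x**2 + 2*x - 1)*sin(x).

Use integration by parts with u = x**2 + 2*x - 1, dv = sin(x) dx, so v = -cos(x).
Apply parts 2 times (tabular method): alternate signs, differentiate u down to 0, integrate dv up.

-x**2*cos(x) + 2*x*sin(x) - 2*x*cos(x) + 2*sin(x) + 3*cos(x) + C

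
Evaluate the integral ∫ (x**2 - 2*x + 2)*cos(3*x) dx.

x**2*sin(3*x)/3 - 2*x*sin(3*x)/3 + 2*x*cos(3*x)/9 + 16*sin(3*x)/27 - 2*cos(3*x)/9 + C

Use integration by parts with u = x**2 - 2*x + 2, dv = cos(3*x) dx, so v = sin(3*x)/3.
Apply parts 2 times (tabular method): alternate signs, differentiate u down to 0, integrate dv up.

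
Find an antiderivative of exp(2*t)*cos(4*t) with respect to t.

Let I denote the integral. Integrate by parts with u = cos(4*t), dv = exp(2*t) dt, so v = exp(2*t)/2: I = exp(2*t)*cos(4*t)/2 + 2·∫ exp(2*t)*sin(4*t) dt.
Apply parts again with u = sin(4*t), dv = exp(2*t) dt: ∫ exp(2*t)*sin(4*t) dt = exp(2*t)*sin(4*t)/2 − 2·I. Substituting back brings back I: I = exp(2*t)*sin(4*t) + exp(2*t)*cos(4*t)/2 − 4·I.
Solving for I: (1 + 4)·I equals the remaining terms, so I = (1/5)·(exp(2*t)*sin(4*t) + exp(2*t)*cos(4*t)/2).

exp(2*t)*sin(4*t)/5 + exp(2*t)*cos(4*t)/10 + C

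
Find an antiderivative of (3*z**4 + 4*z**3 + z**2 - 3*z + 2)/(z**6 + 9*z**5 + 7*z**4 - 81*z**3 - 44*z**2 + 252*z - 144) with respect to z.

Factor the denominator: (z - 2)*(z - 1)**2*(z + 3)*(z + 4)*(z + 6).
Partial-fraction decomposition: -55/(42*(z + 6)) + 271/(150*(z + 4)) - 31/(48*(z + 3)) - 517/(2800*(z - 1)) - 1/(20*(z - 1)**2) + 1/(3*(z - 2)).
Integrate each term; A/(z−a) gives A·log|z−a|; A/(z−a)² gives −A/(z−a).

log(z - 2)/3 - 517*log(z - 1)/2800 - 31*log(z + 3)/48 + 271*log(z + 4)/150 - 55*log(z + 6)/42 + 1/(20*z - 20) + C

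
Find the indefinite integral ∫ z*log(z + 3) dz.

Use integration by parts with u = log(z + 3), dv = z dz.
Then du = 1/(z + 3) dz and v = z**2/2.

z**2*log(z + 3)/2 - z**2/4 + 3*z/2 - 9*log(z + 3)/2 + C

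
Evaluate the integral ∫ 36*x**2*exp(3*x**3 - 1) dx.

4*exp(3*x**3 - 1) + C

Let u = 3*x**3 - 1, so du = (9*x**2) dx.
Rewriting, the integral becomes 4·∫ e^u du = 4·e^u.
Substituting back, u = 3*x**3 - 1.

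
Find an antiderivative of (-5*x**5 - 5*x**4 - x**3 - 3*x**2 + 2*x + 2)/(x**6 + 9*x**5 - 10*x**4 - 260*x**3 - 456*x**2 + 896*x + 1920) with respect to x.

-18938*log(x - 5)/18711 + 127*log(x - 2)/1728 + 37*log(x + 2)/224 + 36653*log(x + 4)/1944 - 16249*log(x + 6)/704 + 1925/(108*x + 432) + C

Factor the denominator: (x - 5)*(x - 2)*(x + 2)*(x + 4)**2*(x + 6).
Partial-fraction decomposition: -16249/(704*(x + 6)) + 36653/(1944*(x + 4)) - 1925/(108*(x + 4)**2) + 37/(224*(x + 2)) + 127/(1728*(x - 2)) - 18938/(18711*(x - 5)).
Integrate each term; A/(x−a) gives A·log|x−a|; A/(x−a)² gives −A/(x−a).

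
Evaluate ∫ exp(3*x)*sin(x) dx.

3*exp(3*x)*sin(x)/10 - exp(3*x)*cos(x)/10 + C

Let I denote the integral. Integrate by parts with u = sin(x), dv = exp(3*x) dx, so v = exp(3*x)/3: I = exp(3*x)*sin(x)/3 − (1/3)·∫ exp(3*x)*cos(x) dx.
Apply parts again with u = cos(x), dv = exp(3*x) dx: ∫ exp(3*x)*cos(x) dx = exp(3*x)*cos(x)/3 + (1/3)·I. Substituting back brings back I: I = exp(3*x)*sin(x)/3 - exp(3*x)*cos(x)/9 − (1/9)·I.
Solving for I: (1 + 1/9)·I equals the remaining terms, so I = (9/10)·(exp(3*x)*sin(x)/3 - exp(3*x)*cos(x)/9).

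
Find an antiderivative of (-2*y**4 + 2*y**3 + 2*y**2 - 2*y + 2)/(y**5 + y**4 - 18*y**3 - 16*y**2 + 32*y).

Factor the denominator: y*(y - 4)*(y - 1)*(y + 2)*(y + 4).
Partial-fraction decomposition: -299/(160*(y + 4)) + 17/(36*(y + 2)) - 2/(45*(y - 1)) - 179/(288*(y - 4)) + 1/(16*y).
Integrate each term: A/(y−a) contributes A·log|y−a|.

log(y)/16 - 179*log(y - 4)/288 - 2*log(y - 1)/45 + 17*log(y + 2)/36 - 299*log(y + 4)/160 + C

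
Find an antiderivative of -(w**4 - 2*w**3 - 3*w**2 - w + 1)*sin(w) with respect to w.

Use integration by parts with u = w**4 - 2*w**3 - 3*w**2 - w + 1, dv = -sin(w) dw, so v = cos(w).
Apply parts 4 times (tabular method): alternate signs, differentiate u down to 0, integrate dv up.

w**4*cos(w) - 4*w**3*sin(w) - 2*w**3*cos(w) + 6*w**2*sin(w) - 15*w**2*cos(w) + 30*w*sin(w) + 11*w*cos(w) - 11*sin(w) + 31*cos(w) + C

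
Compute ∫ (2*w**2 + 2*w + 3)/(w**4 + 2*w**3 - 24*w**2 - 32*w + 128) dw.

Factor the denominator: (w - 4)*(w - 2)*(w + 4)**2.
Partial-fraction decomposition: -49/(384*(w + 4)) + 9/(16*(w + 4)**2) - 5/(24*(w - 2)) + 43/(128*(w - 4)).
Integrate each term; A/(w−a) gives A·log|w−a|; A/(w−a)² gives −A/(w−a).

43*log(w - 4)/128 - 5*log(w - 2)/24 - 49*log(w + 4)/384 - 9/(16*w + 64) + C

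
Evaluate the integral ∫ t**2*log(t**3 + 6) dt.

t**3*log(t**3 + 6)/3 - t**3/3 + 2*log(t**3 + 6) + C

Let u = t**3 + 6, so du = (3*t**2) dt.
The integral becomes (1/3)·∫ log(u) du; integrate by parts with u′=log(u), dv′=du.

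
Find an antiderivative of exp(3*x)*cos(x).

exp(3*x)*sin(x)/10 + 3*exp(3*x)*cos(x)/10 + C

Let I denote the integral. Integrate by parts with u = cos(x), dv = exp(3*x) dx, so v = exp(3*x)/3: I = exp(3*x)*cos(x)/3 + (1/3)·∫ exp(3*x)*sin(x) dx.
Apply parts again with u = sin(x), dv = exp(3*x) dx: ∫ exp(3*x)*sin(x) dx = exp(3*x)*sin(x)/3 − (1/3)·I. Substituting back brings back I: I = exp(3*x)*sin(x)/9 + exp(3*x)*cos(x)/3 − (1/9)·I.
Solving for I: (1 + 1/9)·I equals the remaining terms, so I = (9/10)·(exp(3*x)*sin(x)/9 + exp(3*x)*cos(x)/3).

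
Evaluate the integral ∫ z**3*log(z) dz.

z**4*log(z)/4 - z**4/16 + C

Use integration by parts with u = log(z), dv = z**3 dz.
Then du = 1/z dz and v = z**4/4.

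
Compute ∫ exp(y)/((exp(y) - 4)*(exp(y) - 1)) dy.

Let u = e^y, du = e^y dy.
The integral becomes ∫ du/((u-4)(u-1)); decompose into partial fractions.

log(exp(y) - 4)/3 - log(exp(y) - 1)/3 + C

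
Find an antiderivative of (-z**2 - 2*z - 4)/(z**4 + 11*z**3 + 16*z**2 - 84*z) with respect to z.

log(z)/21 - log(z - 2)/12 - 7*log(z + 6)/12 + 13*log(z + 7)/21 + C

Factor the denominator: z*(z - 2)*(z + 6)*(z + 7).
Partial-fraction decomposition: 13/(21*(z + 7)) - 7/(12*(z + 6)) - 1/(12*(z - 2)) + 1/(21*z).
Integrate each term: A/(z−a) contributes A·log|z−a|.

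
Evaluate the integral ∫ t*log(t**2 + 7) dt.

Let u = t**2 + 7, so du = (2*t) dt.
The integral becomes (1/2)·∫ log(u) du; integrate by parts with u′=log(u), dv′=du.

t**2*log(t**2 + 7)/2 - t**2/2 + 7*log(t**2 + 7)/2 + C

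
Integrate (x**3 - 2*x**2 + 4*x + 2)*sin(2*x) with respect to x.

-x**3*cos(2*x)/2 + 3*x**2*sin(2*x)/4 + x**2*cos(2*x) - x*sin(2*x) - 5*x*cos(2*x)/4 + 5*sin(2*x)/8 - 3*cos(2*x)/2 + C

Use integration by parts with u = x**3 - 2*x**2 + 4*x + 2, dv = sin(2*x) dx, so v = -cos(2*x)/2.
Apply parts 3 times (tabular method): alternate signs, differentiate u down to 0, integrate dv up.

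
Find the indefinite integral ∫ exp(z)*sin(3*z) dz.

Let I denote the integral. Integrate by parts with u = sin(3*z), dv = exp(z) dz, so v = exp(z): I = exp(z)*sin(3*z) − 3·∫ exp(z)*cos(3*z) dz.
Apply parts again with u = cos(3*z), dv = exp(z) dz: ∫ exp(z)*cos(3*z) dz = exp(z)*cos(3*z) + 3·I. Substituting back brings back I: I = exp(z)*sin(3*z) - 3*exp(z)*cos(3*z) − 9·I.
Solving for I: (1 + 9)·I equals the remaining terms, so I = (1/10)·(exp(z)*sin(3*z) - 3*exp(z)*cos(3*z)).

exp(z)*sin(3*z)/10 - 3*exp(z)*cos(3*z)/10 + C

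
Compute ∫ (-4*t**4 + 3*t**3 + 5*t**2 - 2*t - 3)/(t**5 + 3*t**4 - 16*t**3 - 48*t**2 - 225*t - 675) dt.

-2013*log(t - 5)/2720 + 119*log(t + 3)/96 - 2743*log(t + 5)/680 - 95*log(t**2 + 9)/408 + 3*atan(t/3)/4 + C

Factor the denominator: (t - 5)*(t + 3)*(t + 5)*(t**2 + 9).
Partial-fraction decomposition: -(95*t - 459)/(204*(t**2 + 9)) - 2743/(680*(t + 5)) + 119/(96*(t + 3)) - 2013/(2720*(t - 5)).
Integrate each term; A/(t−a) gives A·log|t−a|; the (Bt+D)/(t²+p²) term gives a log and an atan.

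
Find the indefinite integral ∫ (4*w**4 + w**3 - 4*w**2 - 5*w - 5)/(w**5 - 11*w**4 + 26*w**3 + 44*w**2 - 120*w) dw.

log(w)/24 + 5221*log(w - 6)/192 - 499*log(w - 5)/21 + 41*log(w - 2)/96 + 45*log(w + 2)/448 + C

Factor the denominator: w*(w - 6)*(w - 5)*(w - 2)*(w + 2).
Partial-fraction decomposition: 45/(448*(w + 2)) + 41/(96*(w - 2)) - 499/(21*(w - 5)) + 5221/(192*(w - 6)) + 1/(24*w).
Integrate each term: A/(w−a) contributes A·log|w−a|.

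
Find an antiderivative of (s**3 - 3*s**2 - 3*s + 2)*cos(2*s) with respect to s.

s**3*sin(2*s)/2 - 3*s**2*sin(2*s)/2 + 3*s**2*cos(2*s)/4 - 9*s*sin(2*s)/4 - 3*s*cos(2*s)/2 + 7*sin(2*s)/4 - 9*cos(2*s)/8 + C

Use integration by parts with u = s**3 - 3*s**2 - 3*s + 2, dv = cos(2*s) ds, so v = sin(2*s)/2.
Apply parts 3 times (tabular method): alternate signs, differentiate u down to 0, integrate dv up.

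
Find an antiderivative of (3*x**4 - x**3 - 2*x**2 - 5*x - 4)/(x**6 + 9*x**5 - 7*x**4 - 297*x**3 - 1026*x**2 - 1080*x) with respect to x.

log(x)/270 + 1783*log(x - 6)/26730 - 11189*log(x + 3)/972 + 102*log(x + 4)/5 - 1971*log(x + 5)/220 - 263/(54*x + 162) + C

Factor the denominator: x*(x - 6)*(x + 3)**2*(x + 4)*(x + 5).
Partial-fraction decomposition: -1971/(220*(x + 5)) + 102/(5*(x + 4)) - 11189/(972*(x + 3)) + 263/(54*(x + 3)**2) + 1783/(26730*(x - 6)) + 1/(270*x).
Integrate each term; A/(x−a) gives A·log|x−a|; A/(x−a)² gives −A/(x−a).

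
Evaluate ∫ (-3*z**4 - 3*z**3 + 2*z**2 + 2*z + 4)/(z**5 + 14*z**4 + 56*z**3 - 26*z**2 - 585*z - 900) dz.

Factor the denominator: (z - 3)*(z + 3)*(z + 4)*(z + 5)**2.
Partial-fraction decomposition: 1109/(16*(z + 5)) + 91/(z + 5)**2 - 548/(7*(z + 4)) + 73/(12*(z + 3)) - 37/(336*(z - 3)).
Integrate each term; A/(z−a) gives A·log|z−a|; A/(z−a)² gives −A/(z−a).

-37*log(z - 3)/336 + 73*log(z + 3)/12 - 548*log(z + 4)/7 + 1109*log(z + 5)/16 - 91/(z + 5) + C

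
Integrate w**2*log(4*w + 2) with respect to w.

w**3*log(4*w + 2)/3 - w**3/9 + w**2/12 - w/12 + log(2*w + 1)/24 + C

Use integration by parts with u = log(4*w + 2), dv = w**2 dw.
Then du = 4/(4*w + 2) dw and v = w**3/3.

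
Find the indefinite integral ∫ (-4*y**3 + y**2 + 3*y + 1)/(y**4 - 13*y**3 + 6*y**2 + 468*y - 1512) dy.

-1301*log(y - 7)/13 + 13903*log(y - 6)/144 - 883*log(y + 6)/1872 - 809/(12*y - 72) + C

Factor the denominator: (y - 7)*(y - 6)**2*(y + 6).
Partial-fraction decomposition: -883/(1872*(y + 6)) + 13903/(144*(y - 6)) + 809/(12*(y - 6)**2) - 1301/(13*(y - 7)).
Integrate each term; A/(y−a) gives A·log|y−a|; A/(y−a)² gives −A/(y−a).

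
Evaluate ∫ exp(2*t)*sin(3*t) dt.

2*exp(2*t)*sin(3*t)/13 - 3*exp(2*t)*cos(3*t)/13 + C

Let I denote the integral. Integrate by parts with u = sin(3*t), dv = exp(2*t) dt, so v = exp(2*t)/2: I = exp(2*t)*sin(3*t)/2 − (3/2)·∫ exp(2*t)*cos(3*t) dt.
Apply parts again with u = cos(3*t), dv = exp(2*t) dt: ∫ exp(2*t)*cos(3*t) dt = exp(2*t)*cos(3*t)/2 + (3/2)·I. Substituting back brings back I: I = exp(2*t)*sin(3*t)/2 - 3*exp(2*t)*cos(3*t)/4 − (9/4)·I.
Solving for I: (1 + 9/4)·I equals the remaining terms, so I = (4/13)·(exp(2*t)*sin(3*t)/2 - 3*exp(2*t)*cos(3*t)/4).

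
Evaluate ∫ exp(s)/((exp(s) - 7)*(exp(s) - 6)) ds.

Let u = e^s, du = e^s ds.
The integral becomes ∫ du/((u-7)(u-6)); decompose into partial fractions.

log(exp(s) - 7) - log(exp(s) - 6) + C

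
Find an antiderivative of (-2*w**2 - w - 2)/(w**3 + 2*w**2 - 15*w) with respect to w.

Factor the denominator: w*(w - 3)*(w + 5).
Partial-fraction decomposition: -47/(40*(w + 5)) - 23/(24*(w - 3)) + 2/(15*w).
Integrate each term: A/(w−a) contributes A·log|w−a|.

2*log(w)/15 - 23*log(w - 3)/24 - 47*log(w + 5)/40 + C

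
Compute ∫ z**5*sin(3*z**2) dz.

Let u = z², du = 2z dz; rewrite as (1/2)∫ u^2·sin(3u) du.
Now integrate by parts 2 times.

-z**4*cos(3*z**2)/6 + z**2*sin(3*z**2)/9 + cos(3*z**2)/27 + C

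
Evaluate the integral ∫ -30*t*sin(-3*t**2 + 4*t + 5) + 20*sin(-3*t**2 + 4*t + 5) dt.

-5*cos(-3*t**2 + 4*t + 5) + C

Let u = 3*t**2 - 4*t - 5, so du = (6*t - 4) dt.
Rewriting, the integral becomes 5·∫ sin(u) du = 5·-cos(u).
Substituting back, u = 3*t**2 - 4*t - 5.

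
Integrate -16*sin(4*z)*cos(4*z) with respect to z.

2*cos(4*z)**2 + C

Let u = cos(4*z), so du = (-4*sin(4*z)) dz.
Rewriting, the integral becomes 4·∫ u^1 du = 4·u^2/2.
Substituting back, u = cos(4*z).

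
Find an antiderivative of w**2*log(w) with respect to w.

Use integration by parts with u = log(w), dv = w**2 dw.
Then du = 1/w dw and v = w**3/3.

w**3*log(w)/3 - w**3/9 + C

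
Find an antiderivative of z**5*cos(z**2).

Let u = z², du = 2z dz; rewrite as (1/2)∫ u^2·cos(1u) du.
Now integrate by parts 2 times.

z**4*sin(z**2)/2 + z**2*cos(z**2) - sin(z**2) + C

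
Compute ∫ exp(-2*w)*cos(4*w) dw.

Let I denote the integral. Integrate by parts with u = cos(4*w), dv = exp(-2*w) dw, so v = -exp(-2*w)/2: I = -exp(-2*w)*cos(4*w)/2 − 2·∫ exp(-2*w)*sin(4*w) dw.
Apply parts again with u = sin(4*w), dv = exp(-2*w) dw: ∫ exp(-2*w)*sin(4*w) dw = -exp(-2*w)*sin(4*w)/2 + 2·I. Substituting back brings back I: I = exp(-2*w)*sin(4*w) - exp(-2*w)*cos(4*w)/2 − 4·I.
Solving for I: (1 + 4)·I equals the remaining terms, so I = (1/5)·(exp(-2*w)*sin(4*w) - exp(-2*w)*cos(4*w)/2).

exp(-2*w)*sin(4*w)/5 - exp(-2*w)*cos(4*w)/10 + C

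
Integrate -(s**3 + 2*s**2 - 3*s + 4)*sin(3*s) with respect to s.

Use integration by parts with u = s**3 + 2*s**2 - 3*s + 4, dv = -sin(3*s) ds, so v = cos(3*s)/3.
Apply parts 3 times (tabular method): alternate signs, differentiate u down to 0, integrate dv up.

s**3*cos(3*s)/3 - s**2*sin(3*s)/3 + 2*s**2*cos(3*s)/3 - 4*s*sin(3*s)/9 - 11*s*cos(3*s)/9 + 11*sin(3*s)/27 + 32*cos(3*s)/27 + C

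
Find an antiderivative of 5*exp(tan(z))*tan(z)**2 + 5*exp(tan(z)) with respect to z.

Let u = tan(z), so du = (tan(z)**2 + 1) dz.
Rewriting, the integral becomes 5·∫ e^u du = 5·e^u.
Substituting back, u = tan(z).

5*exp(tan(z)) + C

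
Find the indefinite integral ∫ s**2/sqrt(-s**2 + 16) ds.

-s*sqrt(-s**2 + 16)/2 + 8*asin(s/4) + C

Substitute s = 4·sin(θ), so ds = 4·cos(θ) dθ and the radical becomes sqrt(-s**2 + 16) = 4·cos(θ) by the Pythagorean identity.
Integrate the resulting trig expression in θ, then back-substitute θ = asin(s/4), sin(θ) = s/4, cos(θ) = sqrt(-s**2 + 16)/4 (absorbing any constant into C).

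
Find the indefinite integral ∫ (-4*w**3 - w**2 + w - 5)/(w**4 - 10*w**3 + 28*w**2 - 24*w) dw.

5*log(w)/24 - 899*log(w - 6)/96 + 165*log(w - 2)/32 - 39/(8*w - 16) + C

Factor the denominator: w*(w - 6)*(w - 2)**2.
Partial-fraction decomposition: 165/(32*(w - 2)) + 39/(8*(w - 2)**2) - 899/(96*(w - 6)) + 5/(24*w).
Integrate each term; A/(w−a) gives A·log|w−a|; A/(w−a)² gives −A/(w−a).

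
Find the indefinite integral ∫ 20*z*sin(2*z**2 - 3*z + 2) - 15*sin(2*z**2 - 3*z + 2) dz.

Let u = 2*z**2 - 3*z + 2, so du = (4*z - 3) dz.
Rewriting, the integral becomes 5·∫ sin(u) du = 5·-cos(u).
Substituting back, u = 2*z**2 - 3*z + 2.

-5*cos(2*z**2 - 3*z + 2) + C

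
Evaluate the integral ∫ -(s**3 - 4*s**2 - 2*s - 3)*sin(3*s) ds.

s**3*cos(3*s)/3 - s**2*sin(3*s)/3 - 4*s**2*cos(3*s)/3 + 8*s*sin(3*s)/9 - 8*s*cos(3*s)/9 + 8*sin(3*s)/27 - 19*cos(3*s)/27 + C

Use integration by parts with u = s**3 - 4*s**2 - 2*s - 3, dv = -sin(3*s) ds, so v = cos(3*s)/3.
Apply parts 3 times (tabular method): alternate signs, differentiate u down to 0, integrate dv up.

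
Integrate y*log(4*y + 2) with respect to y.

y**2*log(4*y + 2)/2 - y**2/4 + y/4 - log(2*y + 1)/8 + C

Use integration by parts with u = log(4*y + 2), dv = y dy.
Then du = 4/(4*y + 2) dy and v = y**2/2.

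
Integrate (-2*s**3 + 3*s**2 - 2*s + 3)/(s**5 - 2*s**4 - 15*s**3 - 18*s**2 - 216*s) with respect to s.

-log(s)/72 - 37*log(s - 6)/300 + 187*log(s + 4)/1000 - 28*log(s**2 + 9)/1125 - 64*atan(s/3)/375 + C

Factor the denominator: s*(s - 6)*(s + 4)*(s**2 + 9).
Partial-fraction decomposition: -8*(7*s + 72)/(1125*(s**2 + 9)) + 187/(1000*(s + 4)) - 37/(300*(s - 6)) - 1/(72*s).
Integrate each term; A/(s−a) gives A·log|s−a|; the (Bs+D)/(s²+p²) term gives a log and an atan.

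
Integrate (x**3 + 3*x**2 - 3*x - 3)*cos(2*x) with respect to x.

Use integration by parts with u = x**3 + 3*x**2 - 3*x - 3, dv = cos(2*x) dx, so v = sin(2*x)/2.
Apply parts 3 times (tabular method): alternate signs, differentiate u down to 0, integrate dv up.

x**3*sin(2*x)/2 + 3*x**2*sin(2*x)/2 + 3*x**2*cos(2*x)/4 - 9*x*sin(2*x)/4 + 3*x*cos(2*x)/2 - 9*sin(2*x)/4 - 9*cos(2*x)/8 + C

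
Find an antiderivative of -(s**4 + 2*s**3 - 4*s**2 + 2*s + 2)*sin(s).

s**4*cos(s) - 4*s**3*sin(s) + 2*s**3*cos(s) - 6*s**2*sin(s) - 16*s**2*cos(s) + 32*s*sin(s) - 10*s*cos(s) + 10*sin(s) + 34*cos(s) + C

Use integration by parts with u = s**4 + 2*s**3 - 4*s**2 + 2*s + 2, dv = -sin(s) ds, so v = cos(s).
Apply parts 4 times (tabular method): alternate signs, differentiate u down to 0, integrate dv up.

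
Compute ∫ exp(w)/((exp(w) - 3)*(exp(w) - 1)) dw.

Let u = e^w, du = e^w dw.
The integral becomes ∫ du/((u-3)(u-1)); decompose into partial fractions.

log(exp(w) - 3)/2 - log(exp(w) - 1)/2 + C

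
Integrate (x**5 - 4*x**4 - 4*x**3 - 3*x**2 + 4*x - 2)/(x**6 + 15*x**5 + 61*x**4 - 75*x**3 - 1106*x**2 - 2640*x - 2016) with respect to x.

Factor the denominator: (x - 4)*(x + 2)*(x + 3)**2*(x + 4)*(x + 7).
Partial-fraction decomposition: 1576/(165*(x + 7)) - 929/(24*(x + 4)) + 1408/(49*(x + 3)) - 125/(7*(x + 3)**2) + 43/(30*(x + 2)) - 145/(12936*(x - 4)).
Integrate each term; A/(x−a) gives A·log|x−a|; A/(x−a)² gives −A/(x−a).

-145*log(x - 4)/12936 + 43*log(x + 2)/30 + 1408*log(x + 3)/49 - 929*log(x + 4)/24 + 1576*log(x + 7)/165 + 125/(7*x + 21) + C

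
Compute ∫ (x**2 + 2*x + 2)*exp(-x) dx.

Use integration by parts with u = x**2 + 2*x + 2, dv = exp(-x) dx, so v = -exp(-x).
Apply parts 2 times (tabular method): alternate signs, differentiate u down to 0, integrate dv up.

(-x**2 - 4*x - 6)*exp(-x) + C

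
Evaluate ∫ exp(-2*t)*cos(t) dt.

Let I denote the integral. Integrate by parts with u = cos(t), dv = exp(-2*t) dt, so v = -exp(-2*t)/2: I = -exp(-2*t)*cos(t)/2 − (1/2)·∫ exp(-2*t)*sin(t) dt.
Apply parts again with u = sin(t), dv = exp(-2*t) dt: ∫ exp(-2*t)*sin(t) dt = -exp(-2*t)*sin(t)/2 + (1/2)·I. Substituting back brings back I: I = exp(-2*t)*sin(t)/4 - exp(-2*t)*cos(t)/2 − (1/4)·I.
Solving for I: (1 + 1/4)·I equals the remaining terms, so I = (4/5)·(exp(-2*t)*sin(t)/4 - exp(-2*t)*cos(t)/2).

exp(-2*t)*sin(t)/5 - 2*exp(-2*t)*cos(t)/5 + C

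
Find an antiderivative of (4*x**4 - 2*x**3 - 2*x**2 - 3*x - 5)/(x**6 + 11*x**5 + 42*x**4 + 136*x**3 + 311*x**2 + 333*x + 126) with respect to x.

-86*log(x + 1)/225 + 73*log(x + 2)/65 - 44*log(x + 7)/45 + 77*log(x**2 + 9)/650 - 659*atan(x/3)/1950 - 1/(30*x + 30) + C

Factor the denominator: (x + 1)**2*(x + 2)*(x + 7)*(x**2 + 9).
Partial-fraction decomposition: (154*x - 659)/(650*(x**2 + 9)) - 44/(45*(x + 7)) + 73/(65*(x + 2)) - 86/(225*(x + 1)) + 1/(30*(x + 1)**2).
Integrate each term; A/(x−a) gives A·log|x−a|; the (Bx+D)/(x²+p²) term gives a log and an atan.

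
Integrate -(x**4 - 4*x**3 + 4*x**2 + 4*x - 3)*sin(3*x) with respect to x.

Use integration by parts with u = x**4 - 4*x**3 + 4*x**2 + 4*x - 3, dv = -sin(3*x) dx, so v = cos(3*x)/3.
Apply parts 4 times (tabular method): alternate signs, differentiate u down to 0, integrate dv up.

x**4*cos(3*x)/3 - 4*x**3*sin(3*x)/9 - 4*x**3*cos(3*x)/3 + 4*x**2*sin(3*x)/3 + 8*x**2*cos(3*x)/9 - 16*x*sin(3*x)/27 + 20*x*cos(3*x)/9 - 20*sin(3*x)/27 - 97*cos(3*x)/81 + C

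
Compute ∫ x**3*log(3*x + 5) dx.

x**4*log(3*x + 5)/4 - x**4/16 + 5*x**3/36 - 25*x**2/72 + 125*x/108 - 625*log(3*x + 5)/324 + C

Use integration by parts with u = log(3*x + 5), dv = x**3 dx.
Then du = 3/(3*x + 5) dx and v = x**4/4.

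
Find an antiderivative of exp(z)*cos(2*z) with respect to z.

Let I denote the integral. Integrate by parts with u = cos(2*z), dv = exp(z) dz, so v = exp(z): I = exp(z)*cos(2*z) + 2·∫ exp(z)*sin(2*z) dz.
Apply parts again with u = sin(2*z), dv = exp(z) dz: ∫ exp(z)*sin(2*z) dz = exp(z)*sin(2*z) − 2·I. Substituting back brings back I: I = 2*exp(z)*sin(2*z) + exp(z)*cos(2*z) − 4·I.
Solving for I: (1 + 4)·I equals the remaining terms, so I = (1/5)·(2*exp(z)*sin(2*z) + exp(z)*cos(2*z)).

2*exp(z)*sin(2*z)/5 + exp(z)*cos(2*z)/5 + C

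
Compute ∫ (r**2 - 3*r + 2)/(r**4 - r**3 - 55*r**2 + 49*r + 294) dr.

Factor the denominator: (r - 7)*(r - 3)*(r + 2)*(r + 7).
Partial-fraction decomposition: -18/(175*(r + 7)) + 4/(75*(r + 2)) - 1/(100*(r - 3)) + 5/(84*(r - 7)).
Integrate each term: A/(r−a) contributes A·log|r−a|.

5*log(r - 7)/84 - log(r - 3)/100 + 4*log(r + 2)/75 - 18*log(r + 7)/175 + C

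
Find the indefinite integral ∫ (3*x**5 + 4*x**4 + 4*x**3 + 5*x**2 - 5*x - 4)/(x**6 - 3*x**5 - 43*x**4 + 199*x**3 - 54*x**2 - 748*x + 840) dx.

4157*log(x - 5)/504 - 1187*log(x - 3)/100 + 1247*log(x - 2)/216 - 19*log(x + 2)/1400 + 4657*log(x + 7)/5400 - 11/(6*x - 12) + C

Factor the denominator: (x - 5)*(x - 3)*(x - 2)**2*(x + 2)*(x + 7).
Partial-fraction decomposition: 4657/(5400*(x + 7)) - 19/(1400*(x + 2)) + 1247/(216*(x - 2)) + 11/(6*(x - 2)**2) - 1187/(100*(x - 3)) + 4157/(504*(x - 5)).
Integrate each term; A/(x−a) gives A·log|x−a|; A/(x−a)² gives −A/(x−a).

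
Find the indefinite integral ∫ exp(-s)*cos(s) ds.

exp(-s)*sin(s)/2 - exp(-s)*cos(s)/2 + C

Let I denote the integral. Integrate by parts with u = cos(s), dv = exp(-s) ds, so v = -exp(-s): I = -exp(-s)*cos(s) − ∫ exp(-s)*sin(s) ds.
Apply parts again with u = sin(s), dv = exp(-s) ds: ∫ exp(-s)*sin(s) ds = -exp(-s)*sin(s) + I. Substituting back brings back I: I = exp(-s)*sin(s) - exp(-s)*cos(s) − I.
Solving for I: (1 + 1)·I equals the remaining terms, so I = (1/2)·(exp(-s)*sin(s) - exp(-s)*cos(s)).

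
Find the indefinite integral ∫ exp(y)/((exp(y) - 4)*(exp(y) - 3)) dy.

log(exp(y) - 4) - log(exp(y) - 3) + C

Let u = e^y, du = e^y dy.
The integral becomes ∫ du/((u-4)(u-3)); decompose into partial fractions.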